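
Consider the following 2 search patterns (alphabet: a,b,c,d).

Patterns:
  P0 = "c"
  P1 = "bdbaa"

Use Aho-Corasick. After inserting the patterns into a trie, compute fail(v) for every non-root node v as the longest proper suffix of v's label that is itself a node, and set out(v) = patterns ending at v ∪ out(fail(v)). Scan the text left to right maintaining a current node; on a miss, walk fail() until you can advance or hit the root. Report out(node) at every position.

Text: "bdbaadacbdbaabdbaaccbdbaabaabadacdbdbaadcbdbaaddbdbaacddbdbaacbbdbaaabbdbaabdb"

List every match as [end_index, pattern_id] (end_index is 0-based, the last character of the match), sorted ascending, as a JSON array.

Construct AC machine:
Trie nodes:
  0='ε' goto b→2 c→1
  1='c' goto ·  [P0 ends]
  2='b' goto d→3
  3='bd' goto b→4
  4='bdb' goto a→5
  5='bdba' goto a→6
  6='bdbaa' goto ·  [P1 ends]

Failure links (BFS by depth):
  n1('c'): parent n0 fail=0; on 'c' 0 → fail=0;  out {0}∪∅={0}
  n2('b'): parent n0 fail=0; on 'b' 0 → fail=0;  out ∅∪∅=∅
  n3('bd'): parent n2 fail=0; on 'd' 0 → fail=0;  out ∅∪∅=∅
  n4('bdb'): parent n3 fail=0; on 'b' 0 → fail=2;  out ∅∪∅=∅
  n5('bdba'): parent n4 fail=2; on 'a' 2→0 → fail=0;  out ∅∪∅=∅
  n6('bdbaa'): parent n5 fail=0; on 'a' 0 → fail=0;  out {1}∪∅={1}

Run:
i=0 'b': node 0→2
i=1 'd': node 2→3
i=2 'b': node 3→4
i=3 'a': node 4→5
i=4 'a': node 5→6  ** P1@[0:4]
i=5 'd': node 6→0 (fail-walked)
i=6 'a': node 0→0
i=7 'c': node 0→1  ** P0@[7:7]
i=8 'b': node 1→2 (fail-walked)
i=9 'd': node 2→3
i=10 'b': node 3→4
i=11 'a': node 4→5
i=12 'a': node 5→6  ** P1@[8:12]
i=13 'b': node 6→2 (fail-walked)
i=14 'd': node 2→3
i=15 'b': node 3→4
i=16 'a': node 4→5
i=17 'a': node 5→6  ** P1@[13:17]
i=18 'c': node 6→1 (fail-walked)  ** P0@[18:18]
i=19 'c': node 1→1 (fail-walked)  ** P0@[19:19]
i=20 'b': node 1→2 (fail-walked)
i=21 'd': node 2→3
i=22 'b': node 3→4
i=23 'a': node 4→5
i=24 'a': node 5→6  ** P1@[20:24]
i=25 'b': node 6→2 (fail-walked)
i=26 'a': node 2→0 (fail-walked)
i=27 'a': node 0→0
i=28 'b': node 0→2
i=29 'a': node 2→0 (fail-walked)
i=30 'd': node 0→0
i=31 'a': node 0→0
i=32 'c': node 0→1  ** P0@[32:32]
i=33 'd': node 1→0 (fail-walked)
i=34 'b': node 0→2
i=35 'd': node 2→3
i=36 'b': node 3→4
i=37 'a': node 4→5
i=38 'a': node 5→6  ** P1@[34:38]
i=39 'd': node 6→0 (fail-walked)
i=40 'c': node 0→1  ** P0@[40:40]
i=41 'b': node 1→2 (fail-walked)
i=42 'd': node 2→3
i=43 'b': node 3→4
i=44 'a': node 4→5
i=45 'a': node 5→6  ** P1@[41:45]
i=46 'd': node 6→0 (fail-walked)
i=47 'd': node 0→0
i=48 'b': node 0→2
i=49 'd': node 2→3
i=50 'b': node 3→4
i=51 'a': node 4→5
i=52 'a': node 5→6  ** P1@[48:52]
i=53 'c': node 6→1 (fail-walked)  ** P0@[53:53]
i=54 'd': node 1→0 (fail-walked)
i=55 'd': node 0→0
i=56 'b': node 0→2
i=57 'd': node 2→3
i=58 'b': node 3→4
i=59 'a': node 4→5
i=60 'a': node 5→6  ** P1@[56:60]
i=61 'c': node 6→1 (fail-walked)  ** P0@[61:61]
i=62 'b': node 1→2 (fail-walked)
i=63 'b': node 2→2 (fail-walked)
i=64 'd': node 2→3
i=65 'b': node 3→4
i=66 'a': node 4→5
i=67 'a': node 5→6  ** P1@[63:67]
i=68 'a': node 6→0 (fail-walked)
i=69 'b': node 0→2
i=70 'b': node 2→2 (fail-walked)
i=71 'd': node 2→3
i=72 'b': node 3→4
i=73 'a': node 4→5
i=74 'a': node 5→6  ** P1@[70:74]
i=75 'b': node 6→2 (fail-walked)
i=76 'd': node 2→3
i=77 'b': node 3→4

All matches (sorted): [[4,1],[7,0],[12,1],[17,1],[18,0],[19,0],[24,1],[32,0],[38,1],[40,0],[45,1],[52,1],[53,0],[60,1],[61,0],[67,1],[74,1]]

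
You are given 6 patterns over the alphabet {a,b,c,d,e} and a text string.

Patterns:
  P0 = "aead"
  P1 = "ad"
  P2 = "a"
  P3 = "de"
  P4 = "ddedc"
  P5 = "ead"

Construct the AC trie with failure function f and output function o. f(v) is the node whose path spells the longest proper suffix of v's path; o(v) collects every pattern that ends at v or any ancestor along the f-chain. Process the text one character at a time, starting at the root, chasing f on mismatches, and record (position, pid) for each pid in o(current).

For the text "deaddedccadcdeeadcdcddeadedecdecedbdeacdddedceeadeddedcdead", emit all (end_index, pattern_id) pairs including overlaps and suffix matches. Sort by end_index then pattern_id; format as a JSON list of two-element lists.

Build:
Trie nodes:
  0='ε' goto a→1 d→6 e→12
  1='a' goto d→5 e→2  [P2 ends]
  2='ae' goto a→3
  3='aea' goto d→4
  4='aead' goto ·  [P0 ends]
  5='ad' goto ·  [P1 ends]
  6='d' goto d→8 e→7
  7='de' goto ·  [P3 ends]
  8='dd' goto e→9
  9='dde' goto d→10
  10='dded' goto c→11
  11='ddedc' goto ·  [P4 ends]
  12='e' goto a→13
  13='ea' goto d→14
  14='ead' goto ·  [P5 ends]

BFS fail/out derivation:
  n1('a'): parent n0 fail=0; on 'a' 0 → fail=0;  out {2}∪∅={2}
  n6('d'): parent n0 fail=0; on 'd' 0 → fail=0;  out ∅∪∅=∅
  n12('e'): parent n0 fail=0; on 'e' 0 → fail=0;  out ∅∪∅=∅
  n2('ae'): parent n1 fail=0; on 'e' 0 → fail=12;  out ∅∪∅=∅
  n5('ad'): parent n1 fail=0; on 'd' 0 → fail=6;  out {1}∪∅={1}
  n7('de'): parent n6 fail=0; on 'e' 0 → fail=12;  out {3}∪∅={3}
  n8('dd'): parent n6 fail=0; on 'd' 0 → fail=6;  out ∅∪∅=∅
  n13('ea'): parent n12 fail=0; on 'a' 0 → fail=1;  out ∅∪{2}={2}
  n3('aea'): parent n2 fail=12; on 'a' 12 → fail=13;  out ∅∪{2}={2}
  n9('dde'): parent n8 fail=6; on 'e' 6 → fail=7;  out ∅∪{3}={3}
  n14('ead'): parent n13 fail=1; on 'd' 1 → fail=5;  out {5}∪{1}={1,5}
  n4('aead'): parent n3 fail=13; on 'd' 13 → fail=14;  out {0}∪{1,5}={0,1,5}
  n10('dded'): parent n9 fail=7; on 'd' 7→12→0 → fail=6;  out ∅∪∅=∅
  n11('ddedc'): parent n10 fail=6; on 'c' 6→0 → fail=0;  out {4}∪∅={4}

Text stream:
i=0 'd': node 0→6
i=1 'e': node 6→7  → match P3@[0:1]
i=2 'a': node 7→13 ·f  → match P2@[2:2]
i=3 'd': node 13→14  → match P1@[2:3],P5@[1:3]
i=4 'd': node 14→8 ·f
i=5 'e': node 8→9  → match P3@[4:5]
i=6 'd': node 9→10
i=7 'c': node 10→11  → match P4@[3:7]
i=8 'c': node 11→0 ·f
i=9 'a': node 0→1  → match P2@[9:9]
i=10 'd': node 1→5  → match P1@[9:10]
i=11 'c': node 5→0 ·f
i=12 'd': node 0→6
i=13 'e': node 6→7  → match P3@[12:13]
i=14 'e': node 7→12 ·f
i=15 'a': node 12→13  → match P2@[15:15]
i=16 'd': node 13→14  → match P1@[15:16],P5@[14:16]
i=17 'c': node 14→0 ·f
i=18 'd': node 0→6
i=19 'c': node 6→0 ·f
i=20 'd': node 0→6
i=21 'd': node 6→8
i=22 'e': node 8→9  → match P3@[21:22]
i=23 'a': node 9→13 ·f  → match P2@[23:23]
i=24 'd': node 13→14  → match P1@[23:24],P5@[22:24]
i=25 'e': node 14→7 ·f  → match P3@[24:25]
i=26 'd': node 7→6 ·f
i=27 'e': node 6→7  → match P3@[26:27]
i=28 'c': node 7→0 ·f
i=29 'd': node 0→6
i=30 'e': node 6→7  → match P3@[29:30]
i=31 'c': node 7→0 ·f
i=32 'e': node 0→12
i=33 'd': node 12→6 ·f
i=34 'b': node 6→0 ·f
i=35 'd': node 0→6
i=36 'e': node 6→7  → match P3@[35:36]
i=37 'a': node 7→13 ·f  → match P2@[37:37]
i=38 'c': node 13→0 ·f
i=39 'd': node 0→6
i=40 'd': node 6→8
i=41 'd': node 8→8 ·f
i=42 'e': node 8→9  → match P3@[41:42]
i=43 'd': node 9→10
i=44 'c': node 10→11  → match P4@[40:44]
i=45 'e': node 11→12 ·f
i=46 'e': node 12→12 ·f
i=47 'a': node 12→13  → match P2@[47:47]
i=48 'd': node 13→14  → match P1@[47:48],P5@[46:48]
i=49 'e': node 14→7 ·f  → match P3@[48:49]
i=50 'd': node 7→6 ·f
i=51 'd': node 6→8
i=52 'e': node 8→9  → match P3@[51:52]
i=53 'd': node 9→10
i=54 'c': node 10→11  → match P4@[50:54]
i=55 'd': node 11→6 ·f
i=56 'e': node 6→7  → match P3@[55:56]
i=57 'a': node 7→13 ·f  → match P2@[57:57]
i=58 'd': node 13→14  → match P1@[57:58],P5@[56:58]

Matches: [[1,3],[2,2],[3,1],[3,5],[5,3],[7,4],[9,2],[10,1],[13,3],[15,2],[16,1],[16,5],[22,3],[23,2],[24,1],[24,5],[25,3],[27,3],[30,3],[36,3],[37,2],[42,3],[44,4],[47,2],[48,1],[48,5],[49,3],[52,3],[54,4],[56,3],[57,2],[58,1],[58,5]]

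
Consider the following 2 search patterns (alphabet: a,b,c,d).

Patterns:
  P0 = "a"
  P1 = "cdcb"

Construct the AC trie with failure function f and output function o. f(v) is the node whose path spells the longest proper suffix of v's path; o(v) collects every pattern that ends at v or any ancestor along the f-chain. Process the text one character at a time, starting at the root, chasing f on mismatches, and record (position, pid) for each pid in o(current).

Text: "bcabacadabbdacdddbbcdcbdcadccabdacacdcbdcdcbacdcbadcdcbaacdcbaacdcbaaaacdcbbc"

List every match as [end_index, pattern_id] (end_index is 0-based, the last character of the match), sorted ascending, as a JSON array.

Construct AC machine:
Trie (insert patterns):
  0='ε' goto a→1 c→2
  1='a' goto ·  [P0 ends]
  2='c' goto d→3
  3='cd' goto c→4
  4='cdc' goto b→5
  5='cdcb' goto ·  [P1 ends]

BFS fail/out derivation:
  fail(1) 'a': from fail(0)=0 chase 'a': 0 ⇒ 0;  out={0}∪out(0)={0}
  fail(2) 'c': from fail(0)=0 chase 'c': 0 ⇒ 0;  out=∅∪out(0)=∅
  fail(3) 'cd': from fail(2)=0 chase 'd': 0 ⇒ 0;  out=∅∪out(0)=∅
  fail(4) 'cdc': from fail(3)=0 chase 'c': 0 ⇒ 2;  out=∅∪out(2)=∅
  fail(5) 'cdcb': from fail(4)=2 chase 'b': 2→0 ⇒ 0;  out={1}∪out(0)={1}

Text stream:
i=0 'b': node 0→0
i=1 'c': node 0→2
i=2 'a': node 2→1 (via fail)  → match P0@[2:2]
i=3 'b': node 1→0 (via fail)
i=4 'a': node 0→1  → match P0@[4:4]
i=5 'c': node 1→2 (via fail)
i=6 'a': node 2→1 (via fail)  → match P0@[6:6]
i=7 'd': node 1→0 (via fail)
i=8 'a': node 0→1  → match P0@[8:8]
i=9 'b': node 1→0 (via fail)
i=10 'b': node 0→0
i=11 'd': node 0→0
i=12 'a': node 0→1  → match P0@[12:12]
i=13 'c': node 1→2 (via fail)
i=14 'd': node 2→3
i=15 'd': node 3→0 (via fail)
i=16 'd': node 0→0
i=17 'b': node 0→0
i=18 'b': node 0→0
i=19 'c': node 0→2
i=20 'd': node 2→3
i=21 'c': node 3→4
i=22 'b': node 4→5  → match P1@[19:22]
i=23 'd': node 5→0 (via fail)
i=24 'c': node 0→2
i=25 'a': node 2→1 (via fail)  → match P0@[25:25]
i=26 'd': node 1→0 (via fail)
i=27 'c': node 0→2
i=28 'c': node 2→2 (via fail)
i=29 'a': node 2→1 (via fail)  → match P0@[29:29]
i=30 'b': node 1→0 (via fail)
i=31 'd': node 0→0
i=32 'a': node 0→1  → match P0@[32:32]
i=33 'c': node 1→2 (via fail)
i=34 'a': node 2→1 (via fail)  → match P0@[34:34]
i=35 'c': node 1→2 (via fail)
i=36 'd': node 2→3
i=37 'c': node 3→4
i=38 'b': node 4→5  → match P1@[35:38]
i=39 'd': node 5→0 (via fail)
i=40 'c': node 0→2
i=41 'd': node 2→3
i=42 'c': node 3→4
i=43 'b': node 4→5  → match P1@[40:43]
i=44 'a': node 5→1 (via fail)  → match P0@[44:44]
i=45 'c': node 1→2 (via fail)
i=46 'd': node 2→3
i=47 'c': node 3→4
i=48 'b': node 4→5  → match P1@[45:48]
i=49 'a': node 5→1 (via fail)  → match P0@[49:49]
i=50 'd': node 1→0 (via fail)
i=51 'c': node 0→2
i=52 'd': node 2→3
i=53 'c': node 3→4
i=54 'b': node 4→5  → match P1@[51:54]
i=55 'a': node 5→1 (via fail)  → match P0@[55:55]
i=56 'a': node 1→1 (via fail)  → match P0@[56:56]
i=57 'c': node 1→2 (via fail)
i=58 'd': node 2→3
i=59 'c': node 3→4
i=60 'b': node 4→5  → match P1@[57:60]
i=61 'a': node 5→1 (via fail)  → match P0@[61:61]
i=62 'a': node 1→1 (via fail)  → match P0@[62:62]
i=63 'c': node 1→2 (via fail)
i=64 'd': node 2→3
i=65 'c': node 3→4
i=66 'b': node 4→5  → match P1@[63:66]
i=67 'a': node 5→1 (via fail)  → match P0@[67:67]
i=68 'a': node 1→1 (via fail)  → match P0@[68:68]
i=69 'a': node 1→1 (via fail)  → match P0@[69:69]
i=70 'a': node 1→1 (via fail)  → match P0@[70:70]
i=71 'c': node 1→2 (via fail)
i=72 'd': node 2→3
i=73 'c': node 3→4
i=74 'b': node 4→5  → match P1@[71:74]
i=75 'b': node 5→0 (via fail)
i=76 'c': node 0→2

Result: [[2,0],[4,0],[6,0],[8,0],[12,0],[22,1],[25,0],[29,0],[32,0],[34,0],[38,1],[43,1],[44,0],[48,1],[49,0],[54,1],[55,0],[56,0],[60,1],[61,0],[62,0],[66,1],[67,0],[68,0],[69,0],[70,0],[74,1]]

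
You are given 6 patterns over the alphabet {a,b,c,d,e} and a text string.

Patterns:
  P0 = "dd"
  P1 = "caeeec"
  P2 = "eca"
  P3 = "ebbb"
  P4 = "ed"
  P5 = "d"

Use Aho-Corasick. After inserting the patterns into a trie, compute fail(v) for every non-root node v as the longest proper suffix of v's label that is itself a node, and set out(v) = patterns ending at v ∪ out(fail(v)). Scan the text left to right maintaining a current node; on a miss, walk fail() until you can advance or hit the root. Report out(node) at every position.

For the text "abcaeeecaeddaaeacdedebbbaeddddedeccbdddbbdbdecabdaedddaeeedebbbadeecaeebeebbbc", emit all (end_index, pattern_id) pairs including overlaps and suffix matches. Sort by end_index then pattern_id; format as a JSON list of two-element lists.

Build automaton:
Trie nodes:
  0='ε' goto c→3 d→1 e→9
  1='d' goto d→2  [P5 ends]
  2='dd' goto ·  [P0 ends]
  3='c' goto a→4
  4='ca' goto e→5
  5='cae' goto e→6
  6='caee' goto e→7
  7='caeee' goto c→8
  8='caeeec' goto ·  [P1 ends]
  9='e' goto b→12 c→10 d→15
  10='ec' goto a→11
  11='eca' goto ·  [P2 ends]
  12='eb' goto b→13
  13='ebb' goto b→14
  14='ebbb' goto ·  [P3 ends]
  15='ed' goto ·  [P4 ends]

BFS fail/out derivation:
  fail(1) 'd': from fail(0)=0 chase 'd': 0 ⇒ 0;  out={5}∪out(0)={5}
  fail(3) 'c': from fail(0)=0 chase 'c': 0 ⇒ 0;  out=∅∪out(0)=∅
  fail(9) 'e': from fail(0)=0 chase 'e': 0 ⇒ 0;  out=∅∪out(0)=∅
  fail(2) 'dd': from fail(1)=0 chase 'd': 0 ⇒ 1;  out={0}∪out(1)={0,5}
  fail(4) 'ca': from fail(3)=0 chase 'a': 0 ⇒ 0;  out=∅∪out(0)=∅
  fail(10) 'ec': from fail(9)=0 chase 'c': 0 ⇒ 3;  out=∅∪out(3)=∅
  fail(12) 'eb': from fail(9)=0 chase 'b': 0 ⇒ 0;  out=∅∪out(0)=∅
  fail(15) 'ed': from fail(9)=0 chase 'd': 0 ⇒ 1;  out={4}∪out(1)={4,5}
  fail(5) 'cae': from fail(4)=0 chase 'e': 0 ⇒ 9;  out=∅∪out(9)=∅
  fail(11) 'eca': from fail(10)=3 chase 'a': 3 ⇒ 4;  out={2}∪out(4)={2}
  fail(13) 'ebb': from fail(12)=0 chase 'b': 0 ⇒ 0;  out=∅∪out(0)=∅
  fail(6) 'caee': from fail(5)=9 chase 'e': 9→0 ⇒ 9;  out=∅∪out(9)=∅
  fail(14) 'ebbb': from fail(13)=0 chase 'b': 0 ⇒ 0;  out={3}∪out(0)={3}
  fail(7) 'caeee': from fail(6)=9 chase 'e': 9→0 ⇒ 9;  out=∅∪out(9)=∅
  fail(8) 'caeeec': from fail(7)=9 chase 'c': 9 ⇒ 10;  out={1}∪out(10)={1}

Text stream:
pos 0 'a': at 0
pos 1 'b': at 0
pos 2 'c': at 3
pos 3 'a': at 4
pos 4 'e': at 5
pos 5 'e': at 6
pos 6 'e': at 7
pos 7 'c': at 8  ** P1@[2:7]
pos 8 'a': at 11 ·f  ** P2@[6:8]
pos 9 'e': at 5 ·f
pos 10 'd': at 15 ·f  ** P4@[9:10],P5@[10:10]
pos 11 'd': at 2 ·f  ** P0@[10:11],P5@[11:11]
pos 12 'a': at 0 ·f
pos 13 'a': at 0
pos 14 'e': at 9
pos 15 'a': at 0 ·f
pos 16 'c': at 3
pos 17 'd': at 1 ·f  ** P5@[17:17]
pos 18 'e': at 9 ·f
pos 19 'd': at 15  ** P4@[18:19],P5@[19:19]
pos 20 'e': at 9 ·f
pos 21 'b': at 12
pos 22 'b': at 13
pos 23 'b': at 14  ** P3@[20:23]
pos 24 'a': at 0 ·f
pos 25 'e': at 9
pos 26 'd': at 15  ** P4@[25:26],P5@[26:26]
pos 27 'd': at 2 ·f  ** P0@[26:27],P5@[27:27]
pos 28 'd': at 2 ·f  ** P0@[27:28],P5@[28:28]
pos 29 'd': at 2 ·f  ** P0@[28:29],P5@[29:29]
pos 30 'e': at 9 ·f
pos 31 'd': at 15  ** P4@[30:31],P5@[31:31]
pos 32 'e': at 9 ·f
pos 33 'c': at 10
pos 34 'c': at 3 ·f
pos 35 'b': at 0 ·f
pos 36 'd': at 1  ** P5@[36:36]
pos 37 'd': at 2  ** P0@[36:37],P5@[37:37]
pos 38 'd': at 2 ·f  ** P0@[37:38],P5@[38:38]
pos 39 'b': at 0 ·f
pos 40 'b': at 0
pos 41 'd': at 1  ** P5@[41:41]
pos 42 'b': at 0 ·f
pos 43 'd': at 1  ** P5@[43:43]
pos 44 'e': at 9 ·f
pos 45 'c': at 10
pos 46 'a': at 11  ** P2@[44:46]
pos 47 'b': at 0 ·f
pos 48 'd': at 1  ** P5@[48:48]
pos 49 'a': at 0 ·f
pos 50 'e': at 9
pos 51 'd': at 15  ** P4@[50:51],P5@[51:51]
pos 52 'd': at 2 ·f  ** P0@[51:52],P5@[52:52]
pos 53 'd': at 2 ·f  ** P0@[52:53],P5@[53:53]
pos 54 'a': at 0 ·f
pos 55 'e': at 9
pos 56 'e': at 9 ·f
pos 57 'e': at 9 ·f
pos 58 'd': at 15  ** P4@[57:58],P5@[58:58]
pos 59 'e': at 9 ·f
pos 60 'b': at 12
pos 61 'b': at 13
pos 62 'b': at 14  ** P3@[59:62]
pos 63 'a': at 0 ·f
pos 64 'd': at 1  ** P5@[64:64]
pos 65 'e': at 9 ·f
pos 66 'e': at 9 ·f
pos 67 'c': at 10
pos 68 'a': at 11  ** P2@[66:68]
pos 69 'e': at 5 ·f
pos 70 'e': at 6
pos 71 'b': at 12 ·f
pos 72 'e': at 9 ·f
pos 73 'e': at 9 ·f
pos 74 'b': at 12
pos 75 'b': at 13
pos 76 'b': at 14  ** P3@[73:76]
pos 77 'c': at 3 ·f

Matches: [[7,1],[8,2],[10,4],[10,5],[11,0],[11,5],[17,5],[19,4],[19,5],[23,3],[26,4],[26,5],[27,0],[27,5],[28,0],[28,5],[29,0],[29,5],[31,4],[31,5],[36,5],[37,0],[37,5],[38,0],[38,5],[41,5],[43,5],[46,2],[48,5],[51,4],[51,5],[52,0],[52,5],[53,0],[53,5],[58,4],[58,5],[62,3],[64,5],[68,2],[76,3]]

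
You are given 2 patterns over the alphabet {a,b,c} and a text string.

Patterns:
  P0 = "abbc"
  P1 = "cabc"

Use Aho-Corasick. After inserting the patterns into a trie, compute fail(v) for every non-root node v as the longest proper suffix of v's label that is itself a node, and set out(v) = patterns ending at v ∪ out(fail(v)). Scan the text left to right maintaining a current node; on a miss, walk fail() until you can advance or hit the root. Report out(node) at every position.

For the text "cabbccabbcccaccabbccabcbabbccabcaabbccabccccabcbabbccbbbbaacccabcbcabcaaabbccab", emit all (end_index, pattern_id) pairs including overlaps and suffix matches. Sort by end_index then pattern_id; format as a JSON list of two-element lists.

Build:
Trie nodes:
  n0 'ε': a→1 c→5
  n1 'a': b→2
  n2 'ab': b→3
  n3 'abb': c→4
  n4 'abbc': ·  [P0 ends]
  n5 'c': a→6
  n6 'ca': b→7
  n7 'cab': c→8
  n8 'cabc': ·  [P1 ends]

Failure links (BFS by depth):
  fail(1) 'a': from fail(0)=0 chase 'a': 0 ⇒ 0;  out=∅∪out(0)=∅
  fail(5) 'c': from fail(0)=0 chase 'c': 0 ⇒ 0;  out=∅∪out(0)=∅
  fail(2) 'ab': from fail(1)=0 chase 'b': 0 ⇒ 0;  out=∅∪out(0)=∅
  fail(6) 'ca': from fail(5)=0 chase 'a': 0 ⇒ 1;  out=∅∪out(1)=∅
  fail(3) 'abb': from fail(2)=0 chase 'b': 0 ⇒ 0;  out=∅∪out(0)=∅
  fail(7) 'cab': from fail(6)=1 chase 'b': 1 ⇒ 2;  out=∅∪out(2)=∅
  fail(4) 'abbc': from fail(3)=0 chase 'c': 0 ⇒ 5;  out={0}∪out(5)={0}
  fail(8) 'cabc': from fail(7)=2 chase 'c': 2→0 ⇒ 5;  out={1}∪out(5)={1}

Scan:
i=0 'c': node 0→5
i=1 'a': node 5→6
i=2 'b': node 6→7
i=3 'b': node 7→3 (fail-walked)
i=4 'c': node 3→4  emit P0@[1:4]
i=5 'c': node 4→5 (fail-walked)
i=6 'a': node 5→6
i=7 'b': node 6→7
i=8 'b': node 7→3 (fail-walked)
i=9 'c': node 3→4  emit P0@[6:9]
i=10 'c': node 4→5 (fail-walked)
i=11 'c': node 5→5 (fail-walked)
i=12 'a': node 5→6
i=13 'c': node 6→5 (fail-walked)
i=14 'c': node 5→5 (fail-walked)
i=15 'a': node 5→6
i=16 'b': node 6→7
i=17 'b': node 7→3 (fail-walked)
i=18 'c': node 3→4  emit P0@[15:18]
i=19 'c': node 4→5 (fail-walked)
i=20 'a': node 5→6
i=21 'b': node 6→7
i=22 'c': node 7→8  emit P1@[19:22]
i=23 'b': node 8→0 (fail-walked)
i=24 'a': node 0→1
i=25 'b': node 1→2
i=26 'b': node 2→3
i=27 'c': node 3→4  emit P0@[24:27]
i=28 'c': node 4→5 (fail-walked)
i=29 'a': node 5→6
i=30 'b': node 6→7
i=31 'c': node 7→8  emit P1@[28:31]
i=32 'a': node 8→6 (fail-walked)
i=33 'a': node 6→1 (fail-walked)
i=34 'b': node 1→2
i=35 'b': node 2→3
i=36 'c': node 3→4  emit P0@[33:36]
i=37 'c': node 4→5 (fail-walked)
i=38 'a': node 5→6
i=39 'b': node 6→7
i=40 'c': node 7→8  emit P1@[37:40]
i=41 'c': node 8→5 (fail-walked)
i=42 'c': node 5→5 (fail-walked)
i=43 'c': node 5→5 (fail-walked)
i=44 'a': node 5→6
i=45 'b': node 6→7
i=46 'c': node 7→8  emit P1@[43:46]
i=47 'b': node 8→0 (fail-walked)
i=48 'a': node 0→1
i=49 'b': node 1→2
i=50 'b': node 2→3
i=51 'c': node 3→4  emit P0@[48:51]
i=52 'c': node 4→5 (fail-walked)
i=53 'b': node 5→0 (fail-walked)
i=54 'b': node 0→0
i=55 'b': node 0→0
i=56 'b': node 0→0
i=57 'a': node 0→1
i=58 'a': node 1→1 (fail-walked)
i=59 'c': node 1→5 (fail-walked)
i=60 'c': node 5→5 (fail-walked)
i=61 'c': node 5→5 (fail-walked)
i=62 'a': node 5→6
i=63 'b': node 6→7
i=64 'c': node 7→8  emit P1@[61:64]
i=65 'b': node 8→0 (fail-walked)
i=66 'c': node 0→5
i=67 'a': node 5→6
i=68 'b': node 6→7
i=69 'c': node 7→8  emit P1@[66:69]
i=70 'a': node 8→6 (fail-walked)
i=71 'a': node 6→1 (fail-walked)
i=72 'a': node 1→1 (fail-walked)
i=73 'b': node 1→2
i=74 'b': node 2→3
i=75 'c': node 3→4  emit P0@[72:75]
i=76 'c': node 4→5 (fail-walked)
i=77 'a': node 5→6
i=78 'b': node 6→7

Matches: [[4,0],[9,0],[18,0],[22,1],[27,0],[31,1],[36,0],[40,1],[46,1],[51,0],[64,1],[69,1],[75,0]]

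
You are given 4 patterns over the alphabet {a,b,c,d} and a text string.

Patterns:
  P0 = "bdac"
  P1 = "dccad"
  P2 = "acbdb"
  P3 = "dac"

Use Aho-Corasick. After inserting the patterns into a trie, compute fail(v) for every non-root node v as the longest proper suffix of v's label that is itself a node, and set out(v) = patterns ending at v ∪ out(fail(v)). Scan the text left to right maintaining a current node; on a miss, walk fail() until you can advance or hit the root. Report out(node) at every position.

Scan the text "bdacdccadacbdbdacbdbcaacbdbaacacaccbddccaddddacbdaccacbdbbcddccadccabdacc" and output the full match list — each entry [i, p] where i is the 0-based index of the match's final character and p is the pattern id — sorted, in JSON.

Build:
Trie (insert patterns):
  n0 'ε': a→10 b→1 d→5
  n1 'b': d→2
  n2 'bd': a→3
  n3 'bda': c→4
  n4 'bdac': ·  [P0 ends]
  n5 'd': a→15 c→6
  n6 'dc': c→7
  n7 'dcc': a→8
  n8 'dcca': d→9
  n9 'dccad': ·  [P1 ends]
  n10 'a': c→11
  n11 'ac': b→12
  n12 'acb': d→13
  n13 'acbd': b→14
  n14 'acbdb': ·  [P2 ends]
  n15 'da': c→16
  n16 'dac': ·  [P3 ends]

Failure links (BFS by depth):
  n1('b'): parent n0 fail=0; on 'b' 0 → fail=0;  out ∅∪∅=∅
  n5('d'): parent n0 fail=0; on 'd' 0 → fail=0;  out ∅∪∅=∅
  n10('a'): parent n0 fail=0; on 'a' 0 → fail=0;  out ∅∪∅=∅
  n2('bd'): parent n1 fail=0; on 'd' 0 → fail=5;  out ∅∪∅=∅
  n6('dc'): parent n5 fail=0; on 'c' 0 → fail=0;  out ∅∪∅=∅
  n11('ac'): parent n10 fail=0; on 'c' 0 → fail=0;  out ∅∪∅=∅
  n15('da'): parent n5 fail=0; on 'a' 0 → fail=10;  out ∅∪∅=∅
  n3('bda'): parent n2 fail=5; on 'a' 5 → fail=15;  out ∅∪∅=∅
  n7('dcc'): parent n6 fail=0; on 'c' 0 → fail=0;  out ∅∪∅=∅
  n12('acb'): parent n11 fail=0; on 'b' 0 → fail=1;  out ∅∪∅=∅
  n16('dac'): parent n15 fail=10; on 'c' 10 → fail=11;  out {3}∪∅={3}
  n4('bdac'): parent n3 fail=15; on 'c' 15 → fail=16;  out {0}∪{3}={0,3}
  n8('dcca'): parent n7 fail=0; on 'a' 0 → fail=10;  out ∅∪∅=∅
  n13('acbd'): parent n12 fail=1; on 'd' 1 → fail=2;  out ∅∪∅=∅
  n9('dccad'): parent n8 fail=10; on 'd' 10→0 → fail=5;  out {1}∪∅={1}
  n14('acbdb'): parent n13 fail=2; on 'b' 2→5→0 → fail=1;  out {2}∪∅={2}

Run:
[0] read 'b'  n0⇒n1
[1] read 'd'  n1⇒n2
[2] read 'a'  n2⇒n3
[3] read 'c'  n3⇒n4  → match P0@[0:3],P3@[1:3]
[4] read 'd'  n4⇒n5 ·f
[5] read 'c'  n5⇒n6
[6] read 'c'  n6⇒n7
[7] read 'a'  n7⇒n8
[8] read 'd'  n8⇒n9  → match P1@[4:8]
[9] read 'a'  n9⇒n15 ·f
[10] read 'c'  n15⇒n16  → match P3@[8:10]
[11] read 'b'  n16⇒n12 ·f
[12] read 'd'  n12⇒n13
[13] read 'b'  n13⇒n14  → match P2@[9:13]
[14] read 'd'  n14⇒n2 ·f
[15] read 'a'  n2⇒n3
[16] read 'c'  n3⇒n4  → match P0@[13:16],P3@[14:16]
[17] read 'b'  n4⇒n12 ·f
[18] read 'd'  n12⇒n13
[19] read 'b'  n13⇒n14  → match P2@[15:19]
[20] read 'c'  n14⇒n0 ·f
[21] read 'a'  n0⇒n10
[22] read 'a'  n10⇒n10 ·f
[23] read 'c'  n10⇒n11
[24] read 'b'  n11⇒n12
[25] read 'd'  n12⇒n13
[26] read 'b'  n13⇒n14  → match P2@[22:26]
[27] read 'a'  n14⇒n10 ·f
[28] read 'a'  n10⇒n10 ·f
[29] read 'c'  n10⇒n11
[30] read 'a'  n11⇒n10 ·f
[31] read 'c'  n10⇒n11
[32] read 'a'  n11⇒n10 ·f
[33] read 'c'  n10⇒n11
[34] read 'c'  n11⇒n0 ·f
[35] read 'b'  n0⇒n1
[36] read 'd'  n1⇒n2
[37] read 'd'  n2⇒n5 ·f
[38] read 'c'  n5⇒n6
[39] read 'c'  n6⇒n7
[40] read 'a'  n7⇒n8
[41] read 'd'  n8⇒n9  → match P1@[37:41]
[42] read 'd'  n9⇒n5 ·f
[43] read 'd'  n5⇒n5 ·f
[44] read 'd'  n5⇒n5 ·f
[45] read 'a'  n5⇒n15
[46] read 'c'  n15⇒n16  → match P3@[44:46]
[47] read 'b'  n16⇒n12 ·f
[48] read 'd'  n12⇒n13
[49] read 'a'  n13⇒n3 ·f
[50] read 'c'  n3⇒n4  → match P0@[47:50],P3@[48:50]
[51] read 'c'  n4⇒n0 ·f
[52] read 'a'  n0⇒n10
[53] read 'c'  n10⇒n11
[54] read 'b'  n11⇒n12
[55] read 'd'  n12⇒n13
[56] read 'b'  n13⇒n14  → match P2@[52:56]
[57] read 'b'  n14⇒n1 ·f
[58] read 'c'  n1⇒n0 ·f
[59] read 'd'  n0⇒n5
[60] read 'd'  n5⇒n5 ·f
[61] read 'c'  n5⇒n6
[62] read 'c'  n6⇒n7
[63] read 'a'  n7⇒n8
[64] read 'd'  n8⇒n9  → match P1@[60:64]
[65] read 'c'  n9⇒n6 ·f
[66] read 'c'  n6⇒n7
[67] read 'a'  n7⇒n8
[68] read 'b'  n8⇒n1 ·f
[69] read 'd'  n1⇒n2
[70] read 'a'  n2⇒n3
[71] read 'c'  n3⇒n4  → match P0@[68:71],P3@[69:71]
[72] read 'c'  n4⇒n0 ·f

All matches (sorted): [[3,0],[3,3],[8,1],[10,3],[13,2],[16,0],[16,3],[19,2],[26,2],[41,1],[46,3],[50,0],[50,3],[56,2],[64,1],[71,0],[71,3]]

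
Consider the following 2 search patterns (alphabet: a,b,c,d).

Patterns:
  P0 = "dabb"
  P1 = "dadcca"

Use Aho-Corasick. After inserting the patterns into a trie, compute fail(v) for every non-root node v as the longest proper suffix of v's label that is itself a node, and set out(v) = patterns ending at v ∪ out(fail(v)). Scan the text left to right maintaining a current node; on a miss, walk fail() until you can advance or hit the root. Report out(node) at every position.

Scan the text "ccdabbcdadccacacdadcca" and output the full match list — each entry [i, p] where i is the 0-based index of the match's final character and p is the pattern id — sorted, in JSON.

Build:
Trie (insert patterns):
  0='ε' goto d→1
  1='d' goto a→2
  2='da' goto b→3 d→5
  3='dab' goto b→4
  4='dabb' goto ·  ←P0
  5='dad' goto c→6
  6='dadc' goto c→7
  7='dadcc' goto a→8
  8='dadcca' goto ·  ←P1

Failure links (BFS by depth):
  fail(1) 'd': from fail(0)=0 chase 'd': 0 ⇒ 0;  out=∅∪out(0)=∅
  fail(2) 'da': from fail(1)=0 chase 'a': 0 ⇒ 0;  out=∅∪out(0)=∅
  fail(3) 'dab': from fail(2)=0 chase 'b': 0 ⇒ 0;  out=∅∪out(0)=∅
  fail(5) 'dad': from fail(2)=0 chase 'd': 0 ⇒ 1;  out=∅∪out(1)=∅
  fail(4) 'dabb': from fail(3)=0 chase 'b': 0 ⇒ 0;  out={0}∪out(0)={0}
  fail(6) 'dadc': from fail(5)=1 chase 'c': 1→0 ⇒ 0;  out=∅∪out(0)=∅
  fail(7) 'dadcc': from fail(6)=0 chase 'c': 0 ⇒ 0;  out=∅∪out(0)=∅
  fail(8) 'dadcca': from fail(7)=0 chase 'a': 0 ⇒ 0;  out={1}∪out(0)={1}

Run:
pos 0 'c': at 0
pos 1 'c': at 0
pos 2 'd': at 1
pos 3 'a': at 2
pos 4 'b': at 3
pos 5 'b': at 4  ** P0@[2:5]
pos 6 'c': at 0 ·f
pos 7 'd': at 1
pos 8 'a': at 2
pos 9 'd': at 5
pos 10 'c': at 6
pos 11 'c': at 7
pos 12 'a': at 8  ** P1@[7:12]
pos 13 'c': at 0 ·f
pos 14 'a': at 0
pos 15 'c': at 0
pos 16 'd': at 1
pos 17 'a': at 2
pos 18 'd': at 5
pos 19 'c': at 6
pos 20 'c': at 7
pos 21 'a': at 8  ** P1@[16:21]

Result: [[5,0],[12,1],[21,1]]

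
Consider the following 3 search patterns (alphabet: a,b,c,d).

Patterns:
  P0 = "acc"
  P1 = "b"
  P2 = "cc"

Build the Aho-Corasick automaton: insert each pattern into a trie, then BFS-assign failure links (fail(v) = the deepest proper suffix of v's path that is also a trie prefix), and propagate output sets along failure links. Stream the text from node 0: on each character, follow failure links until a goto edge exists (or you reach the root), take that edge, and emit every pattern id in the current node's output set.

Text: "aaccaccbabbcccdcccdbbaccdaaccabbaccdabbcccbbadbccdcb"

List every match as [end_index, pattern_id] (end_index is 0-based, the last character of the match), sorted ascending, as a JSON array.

Build:
Trie (insert patterns):
  n0 'ε': a→1 b→4 c→5
  n1 'a': c→2
  n2 'ac': c→3
  n3 'acc': ·  ←P0
  n4 'b': ·  ←P1
  n5 'c': c→6
  n6 'cc': ·  ←P2

BFS fail/out derivation:
  fail(1) 'a': from fail(0)=0 chase 'a': 0 ⇒ 0;  out=∅∪out(0)=∅
  fail(4) 'b': from fail(0)=0 chase 'b': 0 ⇒ 0;  out={1}∪out(0)={1}
  fail(5) 'c': from fail(0)=0 chase 'c': 0 ⇒ 0;  out=∅∪out(0)=∅
  fail(2) 'ac': from fail(1)=0 chase 'c': 0 ⇒ 5;  out=∅∪out(5)=∅
  fail(6) 'cc': from fail(5)=0 chase 'c': 0 ⇒ 5;  out={2}∪out(5)={2}
  fail(3) 'acc': from fail(2)=5 chase 'c': 5 ⇒ 6;  out={0}∪out(6)={0,2}

Scan:
i=0 'a': node 0→1
i=1 'a': node 1→1 (via fail)
i=2 'c': node 1→2
i=3 'c': node 2→3  ** P0@[1:3],P2@[2:3]
i=4 'a': node 3→1 (via fail)
i=5 'c': node 1→2
i=6 'c': node 2→3  ** P0@[4:6],P2@[5:6]
i=7 'b': node 3→4 (via fail)  ** P1@[7:7]
i=8 'a': node 4→1 (via fail)
i=9 'b': node 1→4 (via fail)  ** P1@[9:9]
i=10 'b': node 4→4 (via fail)  ** P1@[10:10]
i=11 'c': node 4→5 (via fail)
i=12 'c': node 5→6  ** P2@[11:12]
i=13 'c': node 6→6 (via fail)  ** P2@[12:13]
i=14 'd': node 6→0 (via fail)
i=15 'c': node 0→5
i=16 'c': node 5→6  ** P2@[15:16]
i=17 'c': node 6→6 (via fail)  ** P2@[16:17]
i=18 'd': node 6→0 (via fail)
i=19 'b': node 0→4  ** P1@[19:19]
i=20 'b': node 4→4 (via fail)  ** P1@[20:20]
i=21 'a': node 4→1 (via fail)
i=22 'c': node 1→2
i=23 'c': node 2→3  ** P0@[21:23],P2@[22:23]
i=24 'd': node 3→0 (via fail)
i=25 'a': node 0→1
i=26 'a': node 1→1 (via fail)
i=27 'c': node 1→2
i=28 'c': node 2→3  ** P0@[26:28],P2@[27:28]
i=29 'a': node 3→1 (via fail)
i=30 'b': node 1→4 (via fail)  ** P1@[30:30]
i=31 'b': node 4→4 (via fail)  ** P1@[31:31]
i=32 'a': node 4→1 (via fail)
i=33 'c': node 1→2
i=34 'c': node 2→3  ** P0@[32:34],P2@[33:34]
i=35 'd': node 3→0 (via fail)
i=36 'a': node 0→1
i=37 'b': node 1→4 (via fail)  ** P1@[37:37]
i=38 'b': node 4→4 (via fail)  ** P1@[38:38]
i=39 'c': node 4→5 (via fail)
i=40 'c': node 5→6  ** P2@[39:40]
i=41 'c': node 6→6 (via fail)  ** P2@[40:41]
i=42 'b': node 6→4 (via fail)  ** P1@[42:42]
i=43 'b': node 4→4 (via fail)  ** P1@[43:43]
i=44 'a': node 4→1 (via fail)
i=45 'd': node 1→0 (via fail)
i=46 'b': node 0→4  ** P1@[46:46]
i=47 'c': node 4→5 (via fail)
i=48 'c': node 5→6  ** P2@[47:48]
i=49 'd': node 6→0 (via fail)
i=50 'c': node 0→5
i=51 'b': node 5→4 (via fail)  ** P1@[51:51]

Matches: [[3,0],[3,2],[6,0],[6,2],[7,1],[9,1],[10,1],[12,2],[13,2],[16,2],[17,2],[19,1],[20,1],[23,0],[23,2],[28,0],[28,2],[30,1],[31,1],[34,0],[34,2],[37,1],[38,1],[40,2],[41,2],[42,1],[43,1],[46,1],[48,2],[51,1]]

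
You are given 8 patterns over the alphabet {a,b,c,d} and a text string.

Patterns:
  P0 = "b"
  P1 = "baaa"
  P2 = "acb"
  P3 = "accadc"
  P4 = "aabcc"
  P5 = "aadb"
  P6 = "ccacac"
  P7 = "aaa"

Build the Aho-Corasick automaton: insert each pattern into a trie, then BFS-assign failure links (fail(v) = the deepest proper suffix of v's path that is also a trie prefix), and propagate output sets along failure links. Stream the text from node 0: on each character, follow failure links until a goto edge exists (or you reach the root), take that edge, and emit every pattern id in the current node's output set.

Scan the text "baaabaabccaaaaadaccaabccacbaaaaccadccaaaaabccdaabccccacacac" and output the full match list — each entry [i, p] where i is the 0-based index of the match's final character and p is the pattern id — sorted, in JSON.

Construct AC machine:
Trie nodes:
  0='ε' goto a→5 b→1 c→18
  1='b' goto a→2  [P0 ends]
  2='ba' goto a→3
  3='baa' goto a→4
  4='baaa' goto ·  [P1 ends]
  5='a' goto a→12 c→6
  6='ac' goto b→7 c→8
  7='acb' goto ·  [P2 ends]
  8='acc' goto a→9
  9='acca' goto d→10
  10='accad' goto c→11
  11='accadc' goto ·  [P3 ends]
  12='aa' goto a→24 b→13 d→16
  13='aab' goto c→14
  14='aabc' goto c→15
  15='aabcc' goto ·  [P4 ends]
  16='aad' goto b→17
  17='aadb' goto ·  [P5 ends]
  18='c' goto c→19
  19='cc' goto a→20
  20='cca' goto c→21
  21='ccac' goto a→22
  22='ccaca' goto c→23
  23='ccacac' goto ·  [P6 ends]
  24='aaa' goto ·  [P7 ends]

BFS fail/out derivation:
  n1('b'): parent n0 fail=0; on 'b' 0 → fail=0;  out {0}∪∅={0}
  n5('a'): parent n0 fail=0; on 'a' 0 → fail=0;  out ∅∪∅=∅
  n18('c'): parent n0 fail=0; on 'c' 0 → fail=0;  out ∅∪∅=∅
  n2('ba'): parent n1 fail=0; on 'a' 0 → fail=5;  out ∅∪∅=∅
  n6('ac'): parent n5 fail=0; on 'c' 0 → fail=18;  out ∅∪∅=∅
  n12('aa'): parent n5 fail=0; on 'a' 0 → fail=5;  out ∅∪∅=∅
  n19('cc'): parent n18 fail=0; on 'c' 0 → fail=18;  out ∅∪∅=∅
  n3('baa'): parent n2 fail=5; on 'a' 5 → fail=12;  out ∅∪∅=∅
  n7('acb'): parent n6 fail=18; on 'b' 18→0 → fail=1;  out {2}∪{0}={0,2}
  n8('acc'): parent n6 fail=18; on 'c' 18 → fail=19;  out ∅∪∅=∅
  n13('aab'): parent n12 fail=5; on 'b' 5→0 → fail=1;  out ∅∪{0}={0}
  n16('aad'): parent n12 fail=5; on 'd' 5→0 → fail=0;  out ∅∪∅=∅
  n20('cca'): parent n19 fail=18; on 'a' 18→0 → fail=5;  out ∅∪∅=∅
  n24('aaa'): parent n12 fail=5; on 'a' 5 → fail=12;  out {7}∪∅={7}
  n4('baaa'): parent n3 fail=12; on 'a' 12 → fail=24;  out {1}∪{7}={1,7}
  n9('acca'): parent n8 fail=19; on 'a' 19 → fail=20;  out ∅∪∅=∅
  n14('aabc'): parent n13 fail=1; on 'c' 1→0 → fail=18;  out ∅∪∅=∅
  n17('aadb'): parent n16 fail=0; on 'b' 0 → fail=1;  out {5}∪{0}={0,5}
  n21('ccac'): parent n20 fail=5; on 'c' 5 → fail=6;  out ∅∪∅=∅
  n10('accad'): parent n9 fail=20; on 'd' 20→5→0 → fail=0;  out ∅∪∅=∅
  n15('aabcc'): parent n14 fail=18; on 'c' 18 → fail=19;  out {4}∪∅={4}
  n22('ccaca'): parent n21 fail=6; on 'a' 6→18→0 → fail=5;  out ∅∪∅=∅
  n11('accadc'): parent n10 fail=0; on 'c' 0 → fail=18;  out {3}∪∅={3}
  n23('ccacac'): parent n22 fail=5; on 'c' 5 → fail=6;  out {6}∪∅={6}

Text stream:
pos 0 'b': at 1  → match P0@[0:0]
pos 1 'a': at 2
pos 2 'a': at 3
pos 3 'a': at 4  → match P1@[0:3],P7@[1:3]
pos 4 'b': at 13 ·f  → match P0@[4:4]
pos 5 'a': at 2 ·f
pos 6 'a': at 3
pos 7 'b': at 13 ·f  → match P0@[7:7]
pos 8 'c': at 14
pos 9 'c': at 15  → match P4@[5:9]
pos 10 'a': at 20 ·f
pos 11 'a': at 12 ·f
pos 12 'a': at 24  → match P7@[10:12]
pos 13 'a': at 24 ·f  → match P7@[11:13]
pos 14 'a': at 24 ·f  → match P7@[12:14]
pos 15 'd': at 16 ·f
pos 16 'a': at 5 ·f
pos 17 'c': at 6
pos 18 'c': at 8
pos 19 'a': at 9
pos 20 'a': at 12 ·f
pos 21 'b': at 13  → match P0@[21:21]
pos 22 'c': at 14
pos 23 'c': at 15  → match P4@[19:23]
pos 24 'a': at 20 ·f
pos 25 'c': at 21
pos 26 'b': at 7 ·f  → match P0@[26:26],P2@[24:26]
pos 27 'a': at 2 ·f
pos 28 'a': at 3
pos 29 'a': at 4  → match P1@[26:29],P7@[27:29]
pos 30 'a': at 24 ·f  → match P7@[28:30]
pos 31 'c': at 6 ·f
pos 32 'c': at 8
pos 33 'a': at 9
pos 34 'd': at 10
pos 35 'c': at 11  → match P3@[30:35]
pos 36 'c': at 19 ·f
pos 37 'a': at 20
pos 38 'a': at 12 ·f
pos 39 'a': at 24  → match P7@[37:39]
pos 40 'a': at 24 ·f  → match P7@[38:40]
pos 41 'a': at 24 ·f  → match P7@[39:41]
pos 42 'b': at 13 ·f  → match P0@[42:42]
pos 43 'c': at 14
pos 44 'c': at 15  → match P4@[40:44]
pos 45 'd': at 0 ·f
pos 46 'a': at 5
pos 47 'a': at 12
pos 48 'b': at 13  → match P0@[48:48]
pos 49 'c': at 14
pos 50 'c': at 15  → match P4@[46:50]
pos 51 'c': at 19 ·f
pos 52 'c': at 19 ·f
pos 53 'a': at 20
pos 54 'c': at 21
pos 55 'a': at 22
pos 56 'c': at 23  → match P6@[51:56]
pos 57 'a': at 5 ·f
pos 58 'c': at 6

Matches: [[0,0],[3,1],[3,7],[4,0],[7,0],[9,4],[12,7],[13,7],[14,7],[21,0],[23,4],[26,0],[26,2],[29,1],[29,7],[30,7],[35,3],[39,7],[40,7],[41,7],[42,0],[44,4],[48,0],[50,4],[56,6]]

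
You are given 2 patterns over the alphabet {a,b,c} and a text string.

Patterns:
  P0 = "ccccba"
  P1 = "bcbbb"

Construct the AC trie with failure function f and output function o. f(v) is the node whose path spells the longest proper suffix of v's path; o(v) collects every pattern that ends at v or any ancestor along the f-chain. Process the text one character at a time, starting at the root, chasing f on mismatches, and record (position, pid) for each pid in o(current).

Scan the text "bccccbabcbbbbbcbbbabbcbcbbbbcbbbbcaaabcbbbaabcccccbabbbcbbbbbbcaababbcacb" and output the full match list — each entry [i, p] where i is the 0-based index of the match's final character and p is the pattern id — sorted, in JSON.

Build:
Trie (insert patterns):
  n0 'ε': b→7 c→1
  n1 'c': c→2
  n2 'cc': c→3
  n3 'ccc': c→4
  n4 'cccc': b→5
  n5 'ccccb': a→6
  n6 'ccccba': ·  ←P0
  n7 'b': c→8
  n8 'bc': b→9
  n9 'bcb': b→10
  n10 'bcbb': b→11
  n11 'bcbbb': ·  ←P1

BFS fail/out derivation:
  fail(1) 'c': from fail(0)=0 chase 'c': 0 ⇒ 0;  out=∅∪out(0)=∅
  fail(7) 'b': from fail(0)=0 chase 'b': 0 ⇒ 0;  out=∅∪out(0)=∅
  fail(2) 'cc': from fail(1)=0 chase 'c': 0 ⇒ 1;  out=∅∪out(1)=∅
  fail(8) 'bc': from fail(7)=0 chase 'c': 0 ⇒ 1;  out=∅∪out(1)=∅
  fail(3) 'ccc': from fail(2)=1 chase 'c': 1 ⇒ 2;  out=∅∪out(2)=∅
  fail(9) 'bcb': from fail(8)=1 chase 'b': 1→0 ⇒ 7;  out=∅∪out(7)=∅
  fail(4) 'cccc': from fail(3)=2 chase 'c': 2 ⇒ 3;  out=∅∪out(3)=∅
  fail(10) 'bcbb': from fail(9)=7 chase 'b': 7→0 ⇒ 7;  out=∅∪out(7)=∅
  fail(5) 'ccccb': from fail(4)=3 chase 'b': 3→2→1→0 ⇒ 7;  out=∅∪out(7)=∅
  fail(11) 'bcbbb': from fail(10)=7 chase 'b': 7→0 ⇒ 7;  out={1}∪out(7)={1}
  fail(6) 'ccccba': from fail(5)=7 chase 'a': 7→0 ⇒ 0;  out={0}∪out(0)={0}

Run:
[0] read 'b'  n0⇒n7
[1] read 'c'  n7⇒n8
[2] read 'c'  n8⇒n2 (fail-walked)
[3] read 'c'  n2⇒n3
[4] read 'c'  n3⇒n4
[5] read 'b'  n4⇒n5
[6] read 'a'  n5⇒n6  ** P0@[1:6]
[7] read 'b'  n6⇒n7 (fail-walked)
[8] read 'c'  n7⇒n8
[9] read 'b'  n8⇒n9
[10] read 'b'  n9⇒n10
[11] read 'b'  n10⇒n11  ** P1@[7:11]
[12] read 'b'  n11⇒n7 (fail-walked)
[13] read 'b'  n7⇒n7 (fail-walked)
[14] read 'c'  n7⇒n8
[15] read 'b'  n8⇒n9
[16] read 'b'  n9⇒n10
[17] read 'b'  n10⇒n11  ** P1@[13:17]
[18] read 'a'  n11⇒n0 (fail-walked)
[19] read 'b'  n0⇒n7
[20] read 'b'  n7⇒n7 (fail-walked)
[21] read 'c'  n7⇒n8
[22] read 'b'  n8⇒n9
[23] read 'c'  n9⇒n8 (fail-walked)
[24] read 'b'  n8⇒n9
[25] read 'b'  n9⇒n10
[26] read 'b'  n10⇒n11  ** P1@[22:26]
[27] read 'b'  n11⇒n7 (fail-walked)
[28] read 'c'  n7⇒n8
[29] read 'b'  n8⇒n9
[30] read 'b'  n9⇒n10
[31] read 'b'  n10⇒n11  ** P1@[27:31]
[32] read 'b'  n11⇒n7 (fail-walked)
[33] read 'c'  n7⇒n8
[34] read 'a'  n8⇒n0 (fail-walked)
[35] read 'a'  n0⇒n0
[36] read 'a'  n0⇒n0
[37] read 'b'  n0⇒n7
[38] read 'c'  n7⇒n8
[39] read 'b'  n8⇒n9
[40] read 'b'  n9⇒n10
[41] read 'b'  n10⇒n11  ** P1@[37:41]
[42] read 'a'  n11⇒n0 (fail-walked)
[43] read 'a'  n0⇒n0
[44] read 'b'  n0⇒n7
[45] read 'c'  n7⇒n8
[46] read 'c'  n8⇒n2 (fail-walked)
[47] read 'c'  n2⇒n3
[48] read 'c'  n3⇒n4
[49] read 'c'  n4⇒n4 (fail-walked)
[50] read 'b'  n4⇒n5
[51] read 'a'  n5⇒n6  ** P0@[46:51]
[52] read 'b'  n6⇒n7 (fail-walked)
[53] read 'b'  n7⇒n7 (fail-walked)
[54] read 'b'  n7⇒n7 (fail-walked)
[55] read 'c'  n7⇒n8
[56] read 'b'  n8⇒n9
[57] read 'b'  n9⇒n10
[58] read 'b'  n10⇒n11  ** P1@[54:58]
[59] read 'b'  n11⇒n7 (fail-walked)
[60] read 'b'  n7⇒n7 (fail-walked)
[61] read 'b'  n7⇒n7 (fail-walked)
[62] read 'c'  n7⇒n8
[63] read 'a'  n8⇒n0 (fail-walked)
[64] read 'a'  n0⇒n0
[65] read 'b'  n0⇒n7
[66] read 'a'  n7⇒n0 (fail-walked)
[67] read 'b'  n0⇒n7
[68] read 'b'  n7⇒n7 (fail-walked)
[69] read 'c'  n7⇒n8
[70] read 'a'  n8⇒n0 (fail-walked)
[71] read 'c'  n0⇒n1
[72] read 'b'  n1⇒n7 (fail-walked)

Result: [[6,0],[11,1],[17,1],[26,1],[31,1],[41,1],[51,0],[58,1]]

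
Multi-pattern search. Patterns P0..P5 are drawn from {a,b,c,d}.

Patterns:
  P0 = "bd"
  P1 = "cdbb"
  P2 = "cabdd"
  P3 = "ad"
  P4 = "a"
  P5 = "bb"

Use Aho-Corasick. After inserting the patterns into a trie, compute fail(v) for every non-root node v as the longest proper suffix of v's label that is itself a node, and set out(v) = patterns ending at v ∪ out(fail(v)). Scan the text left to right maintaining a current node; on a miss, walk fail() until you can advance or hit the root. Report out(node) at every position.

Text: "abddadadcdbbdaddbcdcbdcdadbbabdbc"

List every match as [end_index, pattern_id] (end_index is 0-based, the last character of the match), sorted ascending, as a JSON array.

Construct AC machine:
Trie nodes:
  n0 'ε': a→11 b→1 c→3
  n1 'b': b→13 d→2
  n2 'bd': ·  ←P0
  n3 'c': a→7 d→4
  n4 'cd': b→5
  n5 'cdb': b→6
  n6 'cdbb': ·  ←P1
  n7 'ca': b→8
  n8 'cab': d→9
  n9 'cabd': d→10
  n10 'cabdd': ·  ←P2
  n11 'a': d→12  ←P4
  n12 'ad': ·  ←P3
  n13 'bb': ·  ←P5

Failure links (BFS by depth):
  fail(1) 'b': from fail(0)=0 chase 'b': 0 ⇒ 0;  out=∅∪out(0)=∅
  fail(3) 'c': from fail(0)=0 chase 'c': 0 ⇒ 0;  out=∅∪out(0)=∅
  fail(11) 'a': from fail(0)=0 chase 'a': 0 ⇒ 0;  out={4}∪out(0)={4}
  fail(2) 'bd': from fail(1)=0 chase 'd': 0 ⇒ 0;  out={0}∪out(0)={0}
  fail(4) 'cd': from fail(3)=0 chase 'd': 0 ⇒ 0;  out=∅∪out(0)=∅
  fail(7) 'ca': from fail(3)=0 chase 'a': 0 ⇒ 11;  out=∅∪out(11)={4}
  fail(12) 'ad': from fail(11)=0 chase 'd': 0 ⇒ 0;  out={3}∪out(0)={3}
  fail(13) 'bb': from fail(1)=0 chase 'b': 0 ⇒ 1;  out={5}∪out(1)={5}
  fail(5) 'cdb': from fail(4)=0 chase 'b': 0 ⇒ 1;  out=∅∪out(1)=∅
  fail(8) 'cab': from fail(7)=11 chase 'b': 11→0 ⇒ 1;  out=∅∪out(1)=∅
  fail(6) 'cdbb': from fail(5)=1 chase 'b': 1 ⇒ 13;  out={1}∪out(13)={1,5}
  fail(9) 'cabd': from fail(8)=1 chase 'd': 1 ⇒ 2;  out=∅∪out(2)={0}
  fail(10) 'cabdd': from fail(9)=2 chase 'd': 2→0 ⇒ 0;  out={2}∪out(0)={2}

Text stream:
[0] read 'a'  n0⇒n11  → match P4@[0:0]
[1] read 'b'  n11⇒n1 (via fail)
[2] read 'd'  n1⇒n2  → match P0@[1:2]
[3] read 'd'  n2⇒n0 (via fail)
[4] read 'a'  n0⇒n11  → match P4@[4:4]
[5] read 'd'  n11⇒n12  → match P3@[4:5]
[6] read 'a'  n12⇒n11 (via fail)  → match P4@[6:6]
[7] read 'd'  n11⇒n12  → match P3@[6:7]
[8] read 'c'  n12⇒n3 (via fail)
[9] read 'd'  n3⇒n4
[10] read 'b'  n4⇒n5
[11] read 'b'  n5⇒n6  → match P1@[8:11],P5@[10:11]
[12] read 'd'  n6⇒n2 (via fail)  → match P0@[11:12]
[13] read 'a'  n2⇒n11 (via fail)  → match P4@[13:13]
[14] read 'd'  n11⇒n12  → match P3@[13:14]
[15] read 'd'  n12⇒n0 (via fail)
[16] read 'b'  n0⇒n1
[17] read 'c'  n1⇒n3 (via fail)
[18] read 'd'  n3⇒n4
[19] read 'c'  n4⇒n3 (via fail)
[20] read 'b'  n3⇒n1 (via fail)
[21] read 'd'  n1⇒n2  → match P0@[20:21]
[22] read 'c'  n2⇒n3 (via fail)
[23] read 'd'  n3⇒n4
[24] read 'a'  n4⇒n11 (via fail)  → match P4@[24:24]
[25] read 'd'  n11⇒n12  → match P3@[24:25]
[26] read 'b'  n12⇒n1 (via fail)
[27] read 'b'  n1⇒n13  → match P5@[26:27]
[28] read 'a'  n13⇒n11 (via fail)  → match P4@[28:28]
[29] read 'b'  n11⇒n1 (via fail)
[30] read 'd'  n1⇒n2  → match P0@[29:30]
[31] read 'b'  n2⇒n1 (via fail)
[32] read 'c'  n1⇒n3 (via fail)

Matches: [[0,4],[2,0],[4,4],[5,3],[6,4],[7,3],[11,1],[11,5],[12,0],[13,4],[14,3],[21,0],[24,4],[25,3],[27,5],[28,4],[30,0]]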